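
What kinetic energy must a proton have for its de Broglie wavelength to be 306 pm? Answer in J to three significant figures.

p = h/λ = 6.626 × 10⁻³⁴ / 3.060 × 10⁻¹⁰ = 2.165 × 10⁻²⁴ kg·m/s.
KE = p²/(2m) = (2.165 × 10⁻²⁴)² / (2 × 1.673 × 10⁻²⁷) = 1.401 × 10⁻²¹ J = 1.40 × 10⁻²¹ J.

KE = 1.40 × 10⁻²¹ J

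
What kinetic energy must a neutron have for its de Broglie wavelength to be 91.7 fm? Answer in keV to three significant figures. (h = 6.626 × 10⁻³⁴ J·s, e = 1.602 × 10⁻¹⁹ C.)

KE = 97.3 keV

p = h/λ = 6.626 × 10⁻³⁴ / 9.170 × 10⁻¹⁴ = 7.226 × 10⁻²¹ kg·m/s.
KE = p²/(2m) = (7.226 × 10⁻²¹)² / (2 × 1.675 × 10⁻²⁷) = 1.559 × 10⁻¹⁴ J = 97.3 keV.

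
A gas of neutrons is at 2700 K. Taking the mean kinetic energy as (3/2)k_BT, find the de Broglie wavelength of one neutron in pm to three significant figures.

KE = (3/2)k_BT = 1.5 × 1.381 × 10⁻²³ × 2700 = 5.593 × 10⁻²⁰ J.
p = √(2mKE) = √(2 × 1.675 × 10⁻²⁷ × 5.593 × 10⁻²⁰) = 1.369 × 10⁻²³ kg·m/s.
λ = h/p = 4.84 × 10⁻¹¹ m = 48.4 pm.

λ = 48.4 pm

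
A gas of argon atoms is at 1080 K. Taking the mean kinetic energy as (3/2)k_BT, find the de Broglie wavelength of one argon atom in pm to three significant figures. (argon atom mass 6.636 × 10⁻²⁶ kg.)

λ = 12.2 pm

KE = (3/2)k_BT = 1.5 × 1.381 × 10⁻²³ × 1080 = 2.237 × 10⁻²⁰ J.
p = √(2mKE) = √(2 × 6.636 × 10⁻²⁶ × 2.237 × 10⁻²⁰) = 5.449 × 10⁻²³ kg·m/s.
λ = h/p = 1.22 × 10⁻¹¹ m = 12.2 pm.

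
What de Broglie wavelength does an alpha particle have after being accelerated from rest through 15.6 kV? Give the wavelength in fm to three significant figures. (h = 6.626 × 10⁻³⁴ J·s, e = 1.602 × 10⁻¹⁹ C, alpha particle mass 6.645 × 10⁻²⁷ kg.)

λ = 81.3 fm

KE = 2eV = 2 × 1.602 × 10⁻¹⁹ × 1.560 × 10⁴ = 4.998 × 10⁻¹⁵ J.
p = √(2mKE) = √(2 × 6.645 × 10⁻²⁷ × 4.998 × 10⁻¹⁵) = 8.150 × 10⁻²¹ kg·m/s.
λ = h/p = 6.626 × 10⁻³⁴ / 8.150 × 10⁻²¹ = 8.13 × 10⁻¹⁴ m = 81.3 fm.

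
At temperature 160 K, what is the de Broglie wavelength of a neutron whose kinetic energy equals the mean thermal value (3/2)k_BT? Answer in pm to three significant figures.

λ = 199 pm

KE = (3/2)k_BT = 1.5 × 1.381 × 10⁻²³ × 160 = 3.314 × 10⁻²¹ J.
p = √(2mKE) = √(2 × 1.675 × 10⁻²⁷ × 3.314 × 10⁻²¹) = 3.332 × 10⁻²⁴ kg·m/s.
λ = h/p = 1.99 × 10⁻¹⁰ m = 199 pm.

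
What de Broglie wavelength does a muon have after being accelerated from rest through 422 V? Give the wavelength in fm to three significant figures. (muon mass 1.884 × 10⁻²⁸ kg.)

KE = eV = 1.602 × 10⁻¹⁹ × 422.0 = 6.760 × 10⁻¹⁷ J.
p = √(2mKE) = √(2 × 1.884 × 10⁻²⁸ × 6.760 × 10⁻¹⁷) = 1.596 × 10⁻²² kg·m/s.
λ = h/p = 6.626 × 10⁻³⁴ / 1.596 × 10⁻²² = 4.15 × 10⁻¹² m = 4150 fm.

λ = 4150 fm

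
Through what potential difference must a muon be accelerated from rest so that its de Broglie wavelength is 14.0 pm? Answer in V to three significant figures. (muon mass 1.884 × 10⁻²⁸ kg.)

p = h/λ = 6.626 × 10⁻³⁴ / 1.400 × 10⁻¹¹ = 4.733 × 10⁻²³ kg·m/s.
KE = p²/(2m) = 5.945 × 10⁻¹⁸ J.
V = KE/e = 5.945 × 10⁻¹⁸ / (1.602 × 10⁻¹⁹) = 37.1 V.

V = 37.1 V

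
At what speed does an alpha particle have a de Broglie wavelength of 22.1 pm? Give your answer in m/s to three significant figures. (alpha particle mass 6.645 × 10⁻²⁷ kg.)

v = 4510 m/s

p = h/λ = 6.626 × 10⁻³⁴ / 2.210 × 10⁻¹¹ = 2.998 × 10⁻²³ kg·m/s.
v = p/m = 2.998 × 10⁻²³ / 6.645 × 10⁻²⁷ = 4.51 × 10³ m/s = 4510 m/s.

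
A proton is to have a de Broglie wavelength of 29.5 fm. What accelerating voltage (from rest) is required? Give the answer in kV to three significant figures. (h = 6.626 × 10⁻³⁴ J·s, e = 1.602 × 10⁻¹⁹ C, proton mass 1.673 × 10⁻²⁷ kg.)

V = 941 kV

p = h/λ = 6.626 × 10⁻³⁴ / 2.950 × 10⁻¹⁴ = 2.246 × 10⁻²⁰ kg·m/s.
KE = p²/(2m) = 1.508 × 10⁻¹³ J.
V = KE/e = 1.508 × 10⁻¹³ / (1.602 × 10⁻¹⁹) = 941 kV.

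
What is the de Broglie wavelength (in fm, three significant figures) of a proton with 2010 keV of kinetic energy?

KE = 2010 keV = 3.220 × 10⁻¹³ J.
p = √(2mKE) = √(2 × 1.673 × 10⁻²⁷ × 3.220 × 10⁻¹³) = 3.282 × 10⁻²⁰ kg·m/s.
λ = h/p = 6.626 × 10⁻³⁴ / 3.282 × 10⁻²⁰ = 2.02 × 10⁻¹⁴ m = 20.2 fm.

λ = 20.2 fm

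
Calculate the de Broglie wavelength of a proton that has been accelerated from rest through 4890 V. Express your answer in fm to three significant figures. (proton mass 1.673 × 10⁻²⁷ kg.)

KE = eV = 1.602 × 10⁻¹⁹ × 4890 = 7.834 × 10⁻¹⁶ J.
p = √(2mKE) = √(2 × 1.673 × 10⁻²⁷ × 7.834 × 10⁻¹⁶) = 1.619 × 10⁻²¹ kg·m/s.
λ = h/p = 6.626 × 10⁻³⁴ / 1.619 × 10⁻²¹ = 4.09 × 10⁻¹³ m = 409 fm.

λ = 409 fm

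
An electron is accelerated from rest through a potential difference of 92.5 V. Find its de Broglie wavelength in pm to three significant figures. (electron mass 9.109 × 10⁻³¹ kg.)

KE = eV = 1.602 × 10⁻¹⁹ × 92.50 = 1.482 × 10⁻¹⁷ J.
p = √(2mKE) = √(2 × 9.109 × 10⁻³¹ × 1.482 × 10⁻¹⁷) = 5.196 × 10⁻²⁴ kg·m/s.
λ = h/p = 6.626 × 10⁻³⁴ / 5.196 × 10⁻²⁴ = 1.28 × 10⁻¹⁰ m = 128 pm.

λ = 128 pm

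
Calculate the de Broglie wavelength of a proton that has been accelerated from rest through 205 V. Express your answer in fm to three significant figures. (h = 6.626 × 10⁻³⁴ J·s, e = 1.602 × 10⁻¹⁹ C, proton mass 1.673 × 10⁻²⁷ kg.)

KE = eV = 1.602 × 10⁻¹⁹ × 205.0 = 3.284 × 10⁻¹⁷ J.
p = √(2mKE) = √(2 × 1.673 × 10⁻²⁷ × 3.284 × 10⁻¹⁷) = 3.315 × 10⁻²² kg·m/s.
λ = h/p = 6.626 × 10⁻³⁴ / 3.315 × 10⁻²² = 2.00 × 10⁻¹² m = 2000 fm.

λ = 2000 fm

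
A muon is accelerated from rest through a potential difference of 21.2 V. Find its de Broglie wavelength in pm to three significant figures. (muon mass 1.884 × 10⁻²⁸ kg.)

KE = eV = 1.602 × 10⁻¹⁹ × 21.20 = 3.396 × 10⁻¹⁸ J.
p = √(2mKE) = √(2 × 1.884 × 10⁻²⁸ × 3.396 × 10⁻¹⁸) = 3.577 × 10⁻²³ kg·m/s.
λ = h/p = 6.626 × 10⁻³⁴ / 3.577 × 10⁻²³ = 1.85 × 10⁻¹¹ m = 18.5 pm.

λ = 18.5 pm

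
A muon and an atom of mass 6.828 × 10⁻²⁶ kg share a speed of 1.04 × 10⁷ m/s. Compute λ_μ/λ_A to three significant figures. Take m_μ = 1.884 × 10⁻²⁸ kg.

At fixed v, p = mv so λ = h/(mv) ∝ 1/m.
λ_μ/λ_A = m_A/m_μ = 6.828 × 10⁻²⁶/1.884 × 10⁻²⁸ = 362.

λ_μ/λ_A = 362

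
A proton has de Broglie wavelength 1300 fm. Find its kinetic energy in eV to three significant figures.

KE = 485 eV

p = h/λ = 6.626 × 10⁻³⁴ / 1.300 × 10⁻¹² = 5.097 × 10⁻²² kg·m/s.
KE = p²/(2m) = (5.097 × 10⁻²²)² / (2 × 1.673 × 10⁻²⁷) = 7.764 × 10⁻¹⁷ J = 485 eV.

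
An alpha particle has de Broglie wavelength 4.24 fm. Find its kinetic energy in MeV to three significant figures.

KE = 11.5 MeV

p = h/λ = 6.626 × 10⁻³⁴ / 4.240 × 10⁻¹⁵ = 1.563 × 10⁻¹⁹ kg·m/s.
KE = p²/(2m) = (1.563 × 10⁻¹⁹)² / (2 × 6.645 × 10⁻²⁷) = 1.838 × 10⁻¹² J = 11.5 MeV.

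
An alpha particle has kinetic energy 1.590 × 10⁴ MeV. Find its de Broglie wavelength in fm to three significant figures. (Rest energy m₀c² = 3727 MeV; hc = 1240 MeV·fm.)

λ = 0.0643 fm

Total energy E = KE + m₀c² = 1.590 × 10⁴ + 3727 = 19627 MeV.
(pc)² = E² − (m₀c²)² = (19627)² − (3727)² = 3.713 × 10⁸ MeV², so pc = 1.927 × 10⁴ MeV.
λ = hc/(pc) = 1240 MeV·fm / 1.927 × 10⁴ MeV = 0.0643 fm.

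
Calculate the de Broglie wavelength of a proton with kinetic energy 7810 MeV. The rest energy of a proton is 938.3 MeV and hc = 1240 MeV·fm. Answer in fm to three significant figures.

Total energy E = KE + m₀c² = 7810 + 938.3 = 8748.3 MeV.
(pc)² = E² − (m₀c²)² = (8748.3)² − (938.3)² = 7.565 × 10⁷ MeV², so pc = 8698 MeV.
λ = hc/(pc) = 1240 MeV·fm / 8698 MeV = 0.143 fm.

λ = 0.143 fm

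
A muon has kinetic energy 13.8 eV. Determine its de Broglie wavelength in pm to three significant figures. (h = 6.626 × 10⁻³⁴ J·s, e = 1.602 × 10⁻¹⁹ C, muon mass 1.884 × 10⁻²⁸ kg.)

λ = 23.0 pm

KE = 13.8 eV = 2.211 × 10⁻¹⁸ J.
p = √(2mKE) = √(2 × 1.884 × 10⁻²⁸ × 2.211 × 10⁻¹⁸) = 2.886 × 10⁻²³ kg·m/s.
λ = h/p = 6.626 × 10⁻³⁴ / 2.886 × 10⁻²³ = 2.30 × 10⁻¹¹ m = 23.0 pm.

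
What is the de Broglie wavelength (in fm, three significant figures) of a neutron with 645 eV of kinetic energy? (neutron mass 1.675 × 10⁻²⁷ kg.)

λ = 1130 fm

KE = 645 eV = 1.033 × 10⁻¹⁶ J.
p = √(2mKE) = √(2 × 1.675 × 10⁻²⁷ × 1.033 × 10⁻¹⁶) = 5.883 × 10⁻²² kg·m/s.
λ = h/p = 6.626 × 10⁻³⁴ / 5.883 × 10⁻²² = 1.13 × 10⁻¹² m = 1130 fm.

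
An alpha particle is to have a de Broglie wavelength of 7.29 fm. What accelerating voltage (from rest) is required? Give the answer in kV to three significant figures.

V = 1940 kV

p = h/λ = 6.626 × 10⁻³⁴ / 7.290 × 10⁻¹⁵ = 9.089 × 10⁻²⁰ kg·m/s.
KE = p²/(2m) = 6.216 × 10⁻¹³ J.
V = KE/2e = 6.216 × 10⁻¹³ / (2 × 1.602 × 10⁻¹⁹) = 1940 kV.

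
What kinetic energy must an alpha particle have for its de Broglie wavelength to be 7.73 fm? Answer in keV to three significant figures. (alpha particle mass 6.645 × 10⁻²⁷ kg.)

p = h/λ = 6.626 × 10⁻³⁴ / 7.730 × 10⁻¹⁵ = 8.572 × 10⁻²⁰ kg·m/s.
KE = p²/(2m) = (8.572 × 10⁻²⁰)² / (2 × 6.645 × 10⁻²⁷) = 5.529 × 10⁻¹³ J = 3450 keV.

KE = 3450 keV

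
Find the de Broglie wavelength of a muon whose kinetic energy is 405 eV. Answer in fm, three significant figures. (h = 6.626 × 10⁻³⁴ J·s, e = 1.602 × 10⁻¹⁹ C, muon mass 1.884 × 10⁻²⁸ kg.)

λ = 4240 fm

KE = 405 eV = 6.488 × 10⁻¹⁷ J.
p = √(2mKE) = √(2 × 1.884 × 10⁻²⁸ × 6.488 × 10⁻¹⁷) = 1.564 × 10⁻²² kg·m/s.
λ = h/p = 6.626 × 10⁻³⁴ / 1.564 × 10⁻²² = 4.24 × 10⁻¹² m = 4240 fm.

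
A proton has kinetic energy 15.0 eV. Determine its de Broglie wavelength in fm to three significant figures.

KE = 15.0 eV = 2.403 × 10⁻¹⁸ J.
p = √(2mKE) = √(2 × 1.673 × 10⁻²⁷ × 2.403 × 10⁻¹⁸) = 8.967 × 10⁻²³ kg·m/s.
λ = h/p = 6.626 × 10⁻³⁴ / 8.967 × 10⁻²³ = 7.39 × 10⁻¹² m = 7390 fm.

λ = 7390 fm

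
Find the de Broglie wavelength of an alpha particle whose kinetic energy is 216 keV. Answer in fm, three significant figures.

KE = 216 keV = 3.460 × 10⁻¹⁴ J.
p = √(2mKE) = √(2 × 6.645 × 10⁻²⁷ × 3.460 × 10⁻¹⁴) = 2.144 × 10⁻²⁰ kg·m/s.
λ = h/p = 6.626 × 10⁻³⁴ / 2.144 × 10⁻²⁰ = 3.09 × 10⁻¹⁴ m = 30.9 fm.

λ = 30.9 fm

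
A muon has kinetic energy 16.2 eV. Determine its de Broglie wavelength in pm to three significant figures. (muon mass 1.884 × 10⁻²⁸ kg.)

λ = 21.2 pm

KE = 16.2 eV = 2.595 × 10⁻¹⁸ J.
p = √(2mKE) = √(2 × 1.884 × 10⁻²⁸ × 2.595 × 10⁻¹⁸) = 3.127 × 10⁻²³ kg·m/s.
λ = h/p = 6.626 × 10⁻³⁴ / 3.127 × 10⁻²³ = 2.12 × 10⁻¹¹ m = 21.2 pm.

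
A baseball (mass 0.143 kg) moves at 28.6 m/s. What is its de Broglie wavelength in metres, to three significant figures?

λ = 1.62 × 10⁻³⁴ m

p = mv = 0.143 × 28.6 = 4.090 kg·m/s.
λ = h/p = 6.626 × 10⁻³⁴ / 4.090 = 1.62 × 10⁻³⁴ m.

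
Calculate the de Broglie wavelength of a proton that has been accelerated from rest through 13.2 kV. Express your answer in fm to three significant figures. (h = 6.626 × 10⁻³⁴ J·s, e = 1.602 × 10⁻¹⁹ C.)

KE = eV = 1.602 × 10⁻¹⁹ × 1.320 × 10⁴ = 2.115 × 10⁻¹⁵ J.
p = √(2mKE) = √(2 × 1.673 × 10⁻²⁷ × 2.115 × 10⁻¹⁵) = 2.660 × 10⁻²¹ kg·m/s.
λ = h/p = 6.626 × 10⁻³⁴ / 2.660 × 10⁻²¹ = 2.49 × 10⁻¹³ m = 249 fm.

λ = 249 fm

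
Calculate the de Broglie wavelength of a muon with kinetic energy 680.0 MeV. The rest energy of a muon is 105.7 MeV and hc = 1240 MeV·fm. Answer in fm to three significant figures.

Total energy E = KE + m₀c² = 680.0 + 105.7 = 785.7 MeV.
(pc)² = E² − (m₀c²)² = (785.7)² − (105.7)² = 6.062 × 10⁵ MeV², so pc = 778.6 MeV.
λ = hc/(pc) = 1240 MeV·fm / 778.6 MeV = 1.59 fm.

λ = 1.59 fm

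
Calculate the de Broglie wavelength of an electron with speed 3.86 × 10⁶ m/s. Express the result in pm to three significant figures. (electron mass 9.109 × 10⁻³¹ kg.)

λ = 188 pm

p = mv = 9.109 × 10⁻³¹ × 3.86 × 10⁶ = 3.516 × 10⁻²⁴ kg·m/s.
λ = h/p = 6.626 × 10⁻³⁴ / 3.516 × 10⁻²⁴ = 1.88 × 10⁻¹⁰ m = 188 pm.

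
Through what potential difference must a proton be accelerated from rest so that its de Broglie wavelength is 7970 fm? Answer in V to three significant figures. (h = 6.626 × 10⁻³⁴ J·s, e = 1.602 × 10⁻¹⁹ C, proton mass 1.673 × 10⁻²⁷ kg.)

V = 12.9 V

p = h/λ = 6.626 × 10⁻³⁴ / 7.970 × 10⁻¹² = 8.314 × 10⁻²³ kg·m/s.
KE = p²/(2m) = 2.066 × 10⁻¹⁸ J.
V = KE/e = 2.066 × 10⁻¹⁸ / (1.602 × 10⁻¹⁹) = 12.9 V.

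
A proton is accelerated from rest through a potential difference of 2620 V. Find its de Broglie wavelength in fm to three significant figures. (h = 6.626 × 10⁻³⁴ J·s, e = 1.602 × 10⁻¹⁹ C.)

λ = 559 fm

KE = eV = 1.602 × 10⁻¹⁹ × 2620 = 4.197 × 10⁻¹⁶ J.
p = √(2mKE) = √(2 × 1.673 × 10⁻²⁷ × 4.197 × 10⁻¹⁶) = 1.185 × 10⁻²¹ kg·m/s.
λ = h/p = 6.626 × 10⁻³⁴ / 1.185 × 10⁻²¹ = 5.59 × 10⁻¹³ m = 559 fm.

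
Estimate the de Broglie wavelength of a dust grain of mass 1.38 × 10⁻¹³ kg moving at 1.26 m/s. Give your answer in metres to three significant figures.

λ = 3.81 × 10⁻²¹ m

p = mv = 1.38 × 10⁻¹³ × 1.26 = 1.739 × 10⁻¹³ kg·m/s.
λ = h/p = 6.626 × 10⁻³⁴ / 1.739 × 10⁻¹³ = 3.81 × 10⁻²¹ m.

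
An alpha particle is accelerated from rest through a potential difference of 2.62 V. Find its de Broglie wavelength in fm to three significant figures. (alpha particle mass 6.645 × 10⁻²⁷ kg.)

KE = 2eV = 2 × 1.602 × 10⁻¹⁹ × 2.620 = 8.394 × 10⁻¹⁹ J.
p = √(2mKE) = √(2 × 6.645 × 10⁻²⁷ × 8.394 × 10⁻¹⁹) = 1.056 × 10⁻²² kg·m/s.
λ = h/p = 6.626 × 10⁻³⁴ / 1.056 × 10⁻²² = 6.27 × 10⁻¹² m = 6270 fm.

λ = 6270 fm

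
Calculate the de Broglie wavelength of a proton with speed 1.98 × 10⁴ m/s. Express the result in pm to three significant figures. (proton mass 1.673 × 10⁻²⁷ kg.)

p = mv = 1.673 × 10⁻²⁷ × 1.98 × 10⁴ = 3.313 × 10⁻²³ kg·m/s.
λ = h/p = 6.626 × 10⁻³⁴ / 3.313 × 10⁻²³ = 2.00 × 10⁻¹¹ m = 20.0 pm.

λ = 20.0 pm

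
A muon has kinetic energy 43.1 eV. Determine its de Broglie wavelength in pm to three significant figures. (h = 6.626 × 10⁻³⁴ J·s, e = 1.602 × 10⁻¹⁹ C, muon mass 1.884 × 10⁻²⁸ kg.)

λ = 13.0 pm

KE = 43.1 eV = 6.905 × 10⁻¹⁸ J.
p = √(2mKE) = √(2 × 1.884 × 10⁻²⁸ × 6.905 × 10⁻¹⁸) = 5.101 × 10⁻²³ kg·m/s.
λ = h/p = 6.626 × 10⁻³⁴ / 5.101 × 10⁻²³ = 1.30 × 10⁻¹¹ m = 13.0 pm.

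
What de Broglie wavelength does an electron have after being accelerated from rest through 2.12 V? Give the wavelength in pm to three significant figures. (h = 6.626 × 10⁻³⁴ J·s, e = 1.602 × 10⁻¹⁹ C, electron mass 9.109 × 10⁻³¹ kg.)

KE = eV = 1.602 × 10⁻¹⁹ × 2.120 = 3.396 × 10⁻¹⁹ J.
p = √(2mKE) = √(2 × 9.109 × 10⁻³¹ × 3.396 × 10⁻¹⁹) = 7.866 × 10⁻²⁵ kg·m/s.
λ = h/p = 6.626 × 10⁻³⁴ / 7.866 × 10⁻²⁵ = 8.42 × 10⁻¹⁰ m = 842 pm.

λ = 842 pm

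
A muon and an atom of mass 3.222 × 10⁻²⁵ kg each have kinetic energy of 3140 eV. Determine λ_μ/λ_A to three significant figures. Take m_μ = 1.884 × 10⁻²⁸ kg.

At fixed KE, p = √(2mKE) so λ = h/p ∝ 1/√m.
λ_μ/λ_A = √(m_A/m_μ) = √(3.222 × 10⁻²⁵/1.884 × 10⁻²⁸) = √(1710) = 41.4.

λ_μ/λ_A = 41.4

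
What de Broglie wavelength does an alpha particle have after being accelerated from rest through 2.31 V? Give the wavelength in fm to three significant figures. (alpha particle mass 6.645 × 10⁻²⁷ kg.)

λ = 6680 fm

KE = 2eV = 2 × 1.602 × 10⁻¹⁹ × 2.310 = 7.401 × 10⁻¹⁹ J.
p = √(2mKE) = √(2 × 6.645 × 10⁻²⁷ × 7.401 × 10⁻¹⁹) = 9.918 × 10⁻²³ kg·m/s.
λ = h/p = 6.626 × 10⁻³⁴ / 9.918 × 10⁻²³ = 6.68 × 10⁻¹² m = 6680 fm.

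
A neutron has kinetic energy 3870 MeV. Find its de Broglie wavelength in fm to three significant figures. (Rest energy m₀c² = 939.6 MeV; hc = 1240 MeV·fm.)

Total energy E = KE + m₀c² = 3870 + 939.6 = 4809.6 MeV.
(pc)² = E² − (m₀c²)² = (4809.6)² − (939.6)² = 2.225 × 10⁷ MeV², so pc = 4717 MeV.
λ = hc/(pc) = 1240 MeV·fm / 4717 MeV = 0.263 fm.

λ = 0.263 fm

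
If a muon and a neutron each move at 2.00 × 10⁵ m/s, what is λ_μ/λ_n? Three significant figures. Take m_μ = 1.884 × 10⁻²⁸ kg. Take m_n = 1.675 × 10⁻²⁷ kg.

λ_μ/λ_n = 8.89

At fixed v, p = mv so λ = h/(mv) ∝ 1/m.
λ_μ/λ_n = m_n/m_μ = 1.675 × 10⁻²⁷/1.884 × 10⁻²⁸ = 8.89.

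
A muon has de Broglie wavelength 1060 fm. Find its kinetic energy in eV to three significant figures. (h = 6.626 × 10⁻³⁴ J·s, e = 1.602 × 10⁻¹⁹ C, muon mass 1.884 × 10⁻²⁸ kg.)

p = h/λ = 6.626 × 10⁻³⁴ / 1.060 × 10⁻¹² = 6.251 × 10⁻²² kg·m/s.
KE = p²/(2m) = (6.251 × 10⁻²²)² / (2 × 1.884 × 10⁻²⁸) = 1.037 × 10⁻¹⁵ J = 6470 eV.

KE = 6470 eV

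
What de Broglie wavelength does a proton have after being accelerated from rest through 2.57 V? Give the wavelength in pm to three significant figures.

KE = eV = 1.602 × 10⁻¹⁹ × 2.570 = 4.117 × 10⁻¹⁹ J.
p = √(2mKE) = √(2 × 1.673 × 10⁻²⁷ × 4.117 × 10⁻¹⁹) = 3.712 × 10⁻²³ kg·m/s.
λ = h/p = 6.626 × 10⁻³⁴ / 3.712 × 10⁻²³ = 1.79 × 10⁻¹¹ m = 17.9 pm.

λ = 17.9 pm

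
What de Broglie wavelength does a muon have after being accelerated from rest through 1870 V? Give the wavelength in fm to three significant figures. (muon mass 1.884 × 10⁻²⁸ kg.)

KE = eV = 1.602 × 10⁻¹⁹ × 1870 = 2.996 × 10⁻¹⁶ J.
p = √(2mKE) = √(2 × 1.884 × 10⁻²⁸ × 2.996 × 10⁻¹⁶) = 3.360 × 10⁻²² kg·m/s.
λ = h/p = 6.626 × 10⁻³⁴ / 3.360 × 10⁻²² = 1.97 × 10⁻¹² m = 1970 fm.

λ = 1970 fm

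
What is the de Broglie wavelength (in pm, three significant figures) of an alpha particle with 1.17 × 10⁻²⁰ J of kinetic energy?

p = √(2mKE) = √(2 × 6.645 × 10⁻²⁷ × 1.170 × 10⁻²⁰) = 1.247 × 10⁻²³ kg·m/s.
λ = h/p = 6.626 × 10⁻³⁴ / 1.247 × 10⁻²³ = 5.31 × 10⁻¹¹ m = 53.1 pm.

λ = 53.1 pm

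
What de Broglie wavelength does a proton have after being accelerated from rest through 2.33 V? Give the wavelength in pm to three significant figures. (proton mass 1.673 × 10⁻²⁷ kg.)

λ = 18.7 pm

KE = eV = 1.602 × 10⁻¹⁹ × 2.330 = 3.733 × 10⁻¹⁹ J.
p = √(2mKE) = √(2 × 1.673 × 10⁻²⁷ × 3.733 × 10⁻¹⁹) = 3.534 × 10⁻²³ kg·m/s.
λ = h/p = 6.626 × 10⁻³⁴ / 3.534 × 10⁻²³ = 1.87 × 10⁻¹¹ m = 18.7 pm.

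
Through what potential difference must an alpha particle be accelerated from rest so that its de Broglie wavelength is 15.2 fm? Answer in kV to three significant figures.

p = h/λ = 6.626 × 10⁻³⁴ / 1.520 × 10⁻¹⁴ = 4.359 × 10⁻²⁰ kg·m/s.
KE = p²/(2m) = 1.430 × 10⁻¹³ J.
V = KE/2e = 1.430 × 10⁻¹³ / (2 × 1.602 × 10⁻¹⁹) = 446 kV.

V = 446 kV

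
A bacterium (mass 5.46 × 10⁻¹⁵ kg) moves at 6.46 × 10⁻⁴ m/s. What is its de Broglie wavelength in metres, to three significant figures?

λ = 1.88 × 10⁻¹⁶ m

p = mv = 5.46 × 10⁻¹⁵ × 6.46 × 10⁻⁴ = 3.527 × 10⁻¹⁸ kg·m/s.
λ = h/p = 6.626 × 10⁻³⁴ / 3.527 × 10⁻¹⁸ = 1.88 × 10⁻¹⁶ m.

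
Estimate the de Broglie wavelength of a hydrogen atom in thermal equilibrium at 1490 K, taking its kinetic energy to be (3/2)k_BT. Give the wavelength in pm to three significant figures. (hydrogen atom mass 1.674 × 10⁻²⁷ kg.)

KE = (3/2)k_BT = 1.5 × 1.381 × 10⁻²³ × 1490 = 3.087 × 10⁻²⁰ J.
p = √(2mKE) = √(2 × 1.674 × 10⁻²⁷ × 3.087 × 10⁻²⁰) = 1.017 × 10⁻²³ kg·m/s.
λ = h/p = 6.52 × 10⁻¹¹ m = 65.2 pm.

λ = 65.2 pm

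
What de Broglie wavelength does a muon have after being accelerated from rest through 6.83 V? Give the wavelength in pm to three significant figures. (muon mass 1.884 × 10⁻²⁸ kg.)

λ = 32.6 pm

KE = eV = 1.602 × 10⁻¹⁹ × 6.830 = 1.094 × 10⁻¹⁸ J.
p = √(2mKE) = √(2 × 1.884 × 10⁻²⁸ × 1.094 × 10⁻¹⁸) = 2.030 × 10⁻²³ kg·m/s.
λ = h/p = 6.626 × 10⁻³⁴ / 2.030 × 10⁻²³ = 3.26 × 10⁻¹¹ m = 32.6 pm.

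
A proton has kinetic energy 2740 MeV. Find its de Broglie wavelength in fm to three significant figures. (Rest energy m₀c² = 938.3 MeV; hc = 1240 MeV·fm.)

λ = 0.349 fm

Total energy E = KE + m₀c² = 2740 + 938.3 = 3678.3 MeV.
(pc)² = E² − (m₀c²)² = (3678.3)² − (938.3)² = 1.265 × 10⁷ MeV², so pc = 3557 MeV.
λ = hc/(pc) = 1240 MeV·fm / 3557 MeV = 0.349 fm.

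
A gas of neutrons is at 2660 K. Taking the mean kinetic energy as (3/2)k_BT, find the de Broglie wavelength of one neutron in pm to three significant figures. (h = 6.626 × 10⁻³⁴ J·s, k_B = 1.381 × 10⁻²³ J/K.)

λ = 48.8 pm

KE = (3/2)k_BT = 1.5 × 1.381 × 10⁻²³ × 2660 = 5.510 × 10⁻²⁰ J.
p = √(2mKE) = √(2 × 1.675 × 10⁻²⁷ × 5.510 × 10⁻²⁰) = 1.359 × 10⁻²³ kg·m/s.
λ = h/p = 4.88 × 10⁻¹¹ m = 48.8 pm.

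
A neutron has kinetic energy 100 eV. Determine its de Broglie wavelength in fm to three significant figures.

KE = 100 eV = 1.602 × 10⁻¹⁷ J.
p = √(2mKE) = √(2 × 1.675 × 10⁻²⁷ × 1.602 × 10⁻¹⁷) = 2.317 × 10⁻²² kg·m/s.
λ = h/p = 6.626 × 10⁻³⁴ / 2.317 × 10⁻²² = 2.86 × 10⁻¹² m = 2860 fm.

λ = 2860 fm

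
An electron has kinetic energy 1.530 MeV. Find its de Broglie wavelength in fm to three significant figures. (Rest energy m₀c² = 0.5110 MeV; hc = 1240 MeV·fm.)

λ = 628 fm

Total energy E = KE + m₀c² = 1.530 + 0.5110 = 2.0410 MeV.
(pc)² = E² − (m₀c²)² = (2.0410)² − (0.5110)² = 3.905 MeV², so pc = 1.976 MeV.
λ = hc/(pc) = 1240 MeV·fm / 1.976 MeV = 628 fm.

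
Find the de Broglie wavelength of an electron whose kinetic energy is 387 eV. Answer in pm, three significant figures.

λ = 62.3 pm

KE = 387 eV = 6.200 × 10⁻¹⁷ J.
p = √(2mKE) = √(2 × 9.109 × 10⁻³¹ × 6.200 × 10⁻¹⁷) = 1.063 × 10⁻²³ kg·m/s.
λ = h/p = 6.626 × 10⁻³⁴ / 1.063 × 10⁻²³ = 6.23 × 10⁻¹¹ m = 62.3 pm.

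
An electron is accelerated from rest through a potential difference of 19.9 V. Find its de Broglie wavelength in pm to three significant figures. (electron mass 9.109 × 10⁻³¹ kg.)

λ = 275 pm

KE = eV = 1.602 × 10⁻¹⁹ × 19.90 = 3.188 × 10⁻¹⁸ J.
p = √(2mKE) = √(2 × 9.109 × 10⁻³¹ × 3.188 × 10⁻¹⁸) = 2.410 × 10⁻²⁴ kg·m/s.
λ = h/p = 6.626 × 10⁻³⁴ / 2.410 × 10⁻²⁴ = 2.75 × 10⁻¹⁰ m = 275 pm.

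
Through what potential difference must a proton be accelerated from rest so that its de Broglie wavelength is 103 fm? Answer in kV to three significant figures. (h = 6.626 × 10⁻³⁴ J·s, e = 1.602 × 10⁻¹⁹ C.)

V = 77.2 kV

p = h/λ = 6.626 × 10⁻³⁴ / 1.030 × 10⁻¹³ = 6.433 × 10⁻²¹ kg·m/s.
KE = p²/(2m) = 1.237 × 10⁻¹⁴ J.
V = KE/e = 1.237 × 10⁻¹⁴ / (1.602 × 10⁻¹⁹) = 77.2 kV.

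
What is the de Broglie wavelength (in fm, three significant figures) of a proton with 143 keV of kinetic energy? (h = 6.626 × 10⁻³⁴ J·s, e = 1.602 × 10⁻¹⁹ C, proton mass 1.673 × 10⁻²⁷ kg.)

KE = 143 keV = 2.291 × 10⁻¹⁴ J.
p = √(2mKE) = √(2 × 1.673 × 10⁻²⁷ × 2.291 × 10⁻¹⁴) = 8.755 × 10⁻²¹ kg·m/s.
λ = h/p = 6.626 × 10⁻³⁴ / 8.755 × 10⁻²¹ = 7.57 × 10⁻¹⁴ m = 75.7 fm.

λ = 75.7 fm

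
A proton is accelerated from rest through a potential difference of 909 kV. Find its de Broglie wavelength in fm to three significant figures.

λ = 30.0 fm

KE = eV = 1.602 × 10⁻¹⁹ × 9.090 × 10⁵ = 1.456 × 10⁻¹³ J.
p = √(2mKE) = √(2 × 1.673 × 10⁻²⁷ × 1.456 × 10⁻¹³) = 2.207 × 10⁻²⁰ kg·m/s.
λ = h/p = 6.626 × 10⁻³⁴ / 2.207 × 10⁻²⁰ = 3.00 × 10⁻¹⁴ m = 30.0 fm.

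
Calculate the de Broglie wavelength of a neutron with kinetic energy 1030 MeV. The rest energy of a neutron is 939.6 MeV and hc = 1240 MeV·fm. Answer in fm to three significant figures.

λ = 0.716 fm

Total energy E = KE + m₀c² = 1030 + 939.6 = 1969.6 MeV.
(pc)² = E² − (m₀c²)² = (1969.6)² − (939.6)² = 2.996 × 10⁶ MeV², so pc = 1731 MeV.
λ = hc/(pc) = 1240 MeV·fm / 1731 MeV = 0.716 fm.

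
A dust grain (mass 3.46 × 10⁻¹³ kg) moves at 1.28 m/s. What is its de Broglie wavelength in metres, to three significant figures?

p = mv = 3.46 × 10⁻¹³ × 1.28 = 4.429 × 10⁻¹³ kg·m/s.
λ = h/p = 6.626 × 10⁻³⁴ / 4.429 × 10⁻¹³ = 1.50 × 10⁻²¹ m.

λ = 1.50 × 10⁻²¹ m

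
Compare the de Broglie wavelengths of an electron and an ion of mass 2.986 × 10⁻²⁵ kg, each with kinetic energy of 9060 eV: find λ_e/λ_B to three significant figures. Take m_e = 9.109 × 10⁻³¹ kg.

At fixed KE, p = √(2mKE) so λ = h/p ∝ 1/√m.
λ_e/λ_B = √(m_B/m_e) = √(2.986 × 10⁻²⁵/9.109 × 10⁻³¹) = √(3.278 × 10⁵) = 573.

λ_e/λ_B = 573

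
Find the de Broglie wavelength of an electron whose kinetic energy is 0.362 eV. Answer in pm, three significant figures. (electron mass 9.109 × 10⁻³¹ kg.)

KE = 0.362 eV = 5.799 × 10⁻²⁰ J.
p = √(2mKE) = √(2 × 9.109 × 10⁻³¹ × 5.799 × 10⁻²⁰) = 3.250 × 10⁻²⁵ kg·m/s.
λ = h/p = 6.626 × 10⁻³⁴ / 3.250 × 10⁻²⁵ = 2.04 × 10⁻⁹ m = 2040 pm.

λ = 2040 pm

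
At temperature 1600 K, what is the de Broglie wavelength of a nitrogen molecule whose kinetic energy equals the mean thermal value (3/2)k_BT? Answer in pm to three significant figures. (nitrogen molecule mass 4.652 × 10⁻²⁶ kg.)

KE = (3/2)k_BT = 1.5 × 1.381 × 10⁻²³ × 1600 = 3.314 × 10⁻²⁰ J.
p = √(2mKE) = √(2 × 4.652 × 10⁻²⁶ × 3.314 × 10⁻²⁰) = 5.553 × 10⁻²³ kg·m/s.
λ = h/p = 1.19 × 10⁻¹¹ m = 11.9 pm.

λ = 11.9 pm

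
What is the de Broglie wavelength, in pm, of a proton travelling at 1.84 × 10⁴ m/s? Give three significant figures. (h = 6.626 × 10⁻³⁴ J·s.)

λ = 21.5 pm

p = mv = 1.673 × 10⁻²⁷ × 1.84 × 10⁴ = 3.078 × 10⁻²³ kg·m/s.
λ = h/p = 6.626 × 10⁻³⁴ / 3.078 × 10⁻²³ = 2.15 × 10⁻¹¹ m = 21.5 pm.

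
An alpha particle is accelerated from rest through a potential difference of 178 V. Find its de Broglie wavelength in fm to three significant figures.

KE = 2eV = 2 × 1.602 × 10⁻¹⁹ × 178.0 = 5.703 × 10⁻¹⁷ J.
p = √(2mKE) = √(2 × 6.645 × 10⁻²⁷ × 5.703 × 10⁻¹⁷) = 8.706 × 10⁻²² kg·m/s.
λ = h/p = 6.626 × 10⁻³⁴ / 8.706 × 10⁻²² = 7.61 × 10⁻¹³ m = 761 fm.

λ = 761 fm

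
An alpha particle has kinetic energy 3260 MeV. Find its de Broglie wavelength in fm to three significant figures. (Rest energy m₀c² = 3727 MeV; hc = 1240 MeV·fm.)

λ = 0.210 fm

Total energy E = KE + m₀c² = 3260 + 3727 = 6987 MeV.
(pc)² = E² − (m₀c²)² = (6987)² − (3727)² = 3.493 × 10⁷ MeV², so pc = 5910 MeV.
λ = hc/(pc) = 1240 MeV·fm / 5910 MeV = 0.210 fm.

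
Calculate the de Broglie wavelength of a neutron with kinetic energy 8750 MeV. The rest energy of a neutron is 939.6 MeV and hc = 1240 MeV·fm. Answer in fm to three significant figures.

λ = 0.129 fm

Total energy E = KE + m₀c² = 8750 + 939.6 = 9689.6 MeV.
(pc)² = E² − (m₀c²)² = (9689.6)² − (939.6)² = 9.301 × 10⁷ MeV², so pc = 9644 MeV.
λ = hc/(pc) = 1240 MeV·fm / 9644 MeV = 0.129 fm.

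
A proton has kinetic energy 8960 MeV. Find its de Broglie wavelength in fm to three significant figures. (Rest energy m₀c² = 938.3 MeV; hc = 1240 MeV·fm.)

Total energy E = KE + m₀c² = 8960 + 938.3 = 9898.3 MeV.
(pc)² = E² − (m₀c²)² = (9898.3)² − (938.3)² = 9.710 × 10⁷ MeV², so pc = 9854 MeV.
λ = hc/(pc) = 1240 MeV·fm / 9854 MeV = 0.126 fm.

λ = 0.126 fm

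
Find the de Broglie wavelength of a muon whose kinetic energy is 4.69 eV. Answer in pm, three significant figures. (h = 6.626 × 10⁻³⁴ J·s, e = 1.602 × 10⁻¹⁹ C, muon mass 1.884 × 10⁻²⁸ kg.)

KE = 4.69 eV = 7.513 × 10⁻¹⁹ J.
p = √(2mKE) = √(2 × 1.884 × 10⁻²⁸ × 7.513 × 10⁻¹⁹) = 1.683 × 10⁻²³ kg·m/s.
λ = h/p = 6.626 × 10⁻³⁴ / 1.683 × 10⁻²³ = 3.94 × 10⁻¹¹ m = 39.4 pm.

λ = 39.4 pm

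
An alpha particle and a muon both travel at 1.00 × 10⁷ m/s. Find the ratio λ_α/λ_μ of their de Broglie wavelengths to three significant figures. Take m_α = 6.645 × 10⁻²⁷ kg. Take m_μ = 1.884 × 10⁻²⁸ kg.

At fixed v, p = mv so λ = h/(mv) ∝ 1/m.
λ_α/λ_μ = m_μ/m_α = 1.884 × 10⁻²⁸/6.645 × 10⁻²⁷ = 0.0284.

λ_α/λ_μ = 0.0284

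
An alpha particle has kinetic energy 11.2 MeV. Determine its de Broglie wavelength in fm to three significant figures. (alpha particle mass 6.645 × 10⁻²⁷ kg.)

λ = 4.29 fm

KE = 11.2 MeV = 1.794 × 10⁻¹² J.
p = √(2mKE) = √(2 × 6.645 × 10⁻²⁷ × 1.794 × 10⁻¹²) = 1.544 × 10⁻¹⁹ kg·m/s.
λ = h/p = 6.626 × 10⁻³⁴ / 1.544 × 10⁻¹⁹ = 4.29 × 10⁻¹⁵ m = 4.29 fm.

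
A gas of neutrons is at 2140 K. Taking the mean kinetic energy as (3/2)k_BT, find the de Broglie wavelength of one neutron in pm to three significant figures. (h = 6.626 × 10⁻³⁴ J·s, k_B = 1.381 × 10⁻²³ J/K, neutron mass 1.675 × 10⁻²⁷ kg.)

KE = (3/2)k_BT = 1.5 × 1.381 × 10⁻²³ × 2140 = 4.433 × 10⁻²⁰ J.
p = √(2mKE) = √(2 × 1.675 × 10⁻²⁷ × 4.433 × 10⁻²⁰) = 1.219 × 10⁻²³ kg·m/s.
λ = h/p = 5.44 × 10⁻¹¹ m = 54.4 pm.

λ = 54.4 pm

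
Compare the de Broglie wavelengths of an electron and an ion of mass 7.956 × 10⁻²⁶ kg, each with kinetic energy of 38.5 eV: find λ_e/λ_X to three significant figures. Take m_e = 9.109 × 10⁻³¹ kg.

λ_e/λ_X = 296

At fixed KE, p = √(2mKE) so λ = h/p ∝ 1/√m.
λ_e/λ_X = √(m_X/m_e) = √(7.956 × 10⁻²⁶/9.109 × 10⁻³¹) = √(8.734 × 10⁴) = 296.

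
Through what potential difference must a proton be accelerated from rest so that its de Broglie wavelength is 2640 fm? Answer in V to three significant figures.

p = h/λ = 6.626 × 10⁻³⁴ / 2.640 × 10⁻¹² = 2.510 × 10⁻²² kg·m/s.
KE = p²/(2m) = 1.883 × 10⁻¹⁷ J.
V = KE/e = 1.883 × 10⁻¹⁷ / (1.602 × 10⁻¹⁹) = 118 V.

V = 118 V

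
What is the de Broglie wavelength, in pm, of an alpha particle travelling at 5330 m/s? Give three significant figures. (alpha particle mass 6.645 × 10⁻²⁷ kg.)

λ = 18.7 pm

p = mv = 6.645 × 10⁻²⁷ × 5330 = 3.542 × 10⁻²³ kg·m/s.
λ = h/p = 6.626 × 10⁻³⁴ / 3.542 × 10⁻²³ = 1.87 × 10⁻¹¹ m = 18.7 pm.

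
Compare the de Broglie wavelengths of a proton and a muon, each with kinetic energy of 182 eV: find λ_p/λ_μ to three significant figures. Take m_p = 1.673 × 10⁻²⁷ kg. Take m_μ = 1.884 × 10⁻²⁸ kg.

At fixed KE, p = √(2mKE) so λ = h/p ∝ 1/√m.
λ_p/λ_μ = √(m_μ/m_p) = √(1.884 × 10⁻²⁸/1.673 × 10⁻²⁷) = √(0.1126) = 0.336.

λ_p/λ_μ = 0.336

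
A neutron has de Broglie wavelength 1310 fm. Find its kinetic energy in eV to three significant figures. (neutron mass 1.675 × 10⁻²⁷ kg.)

p = h/λ = 6.626 × 10⁻³⁴ / 1.310 × 10⁻¹² = 5.058 × 10⁻²² kg·m/s.
KE = p²/(2m) = (5.058 × 10⁻²²)² / (2 × 1.675 × 10⁻²⁷) = 7.637 × 10⁻¹⁷ J = 477 eV.

KE = 477 eV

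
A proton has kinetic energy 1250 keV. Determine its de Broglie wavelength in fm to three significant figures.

KE = 1250 keV = 2.003 × 10⁻¹³ J.
p = √(2mKE) = √(2 × 1.673 × 10⁻²⁷ × 2.003 × 10⁻¹³) = 2.589 × 10⁻²⁰ kg·m/s.
λ = h/p = 6.626 × 10⁻³⁴ / 2.589 × 10⁻²⁰ = 2.56 × 10⁻¹⁴ m = 25.6 fm.

λ = 25.6 fm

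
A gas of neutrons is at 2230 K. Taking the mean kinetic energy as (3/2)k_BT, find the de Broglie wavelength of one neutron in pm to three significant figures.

KE = (3/2)k_BT = 1.5 × 1.381 × 10⁻²³ × 2230 = 4.619 × 10⁻²⁰ J.
p = √(2mKE) = √(2 × 1.675 × 10⁻²⁷ × 4.619 × 10⁻²⁰) = 1.244 × 10⁻²³ kg·m/s.
λ = h/p = 5.33 × 10⁻¹¹ m = 53.3 pm.

λ = 53.3 pm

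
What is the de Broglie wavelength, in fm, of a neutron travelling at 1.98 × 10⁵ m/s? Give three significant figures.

λ = 2000 fm

p = mv = 1.675 × 10⁻²⁷ × 1.98 × 10⁵ = 3.316 × 10⁻²² kg·m/s.
λ = h/p = 6.626 × 10⁻³⁴ / 3.316 × 10⁻²² = 2.00 × 10⁻¹² m = 2000 fm.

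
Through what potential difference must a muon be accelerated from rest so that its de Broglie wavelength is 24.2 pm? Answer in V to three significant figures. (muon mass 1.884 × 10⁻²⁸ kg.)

p = h/λ = 6.626 × 10⁻³⁴ / 2.420 × 10⁻¹¹ = 2.738 × 10⁻²³ kg·m/s.
KE = p²/(2m) = 1.990 × 10⁻¹⁸ J.
V = KE/e = 1.990 × 10⁻¹⁸ / (1.602 × 10⁻¹⁹) = 12.4 V.

V = 12.4 V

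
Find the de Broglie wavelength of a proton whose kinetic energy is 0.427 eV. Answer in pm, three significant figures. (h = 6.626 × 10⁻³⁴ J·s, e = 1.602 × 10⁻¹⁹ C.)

KE = 0.427 eV = 6.841 × 10⁻²⁰ J.
p = √(2mKE) = √(2 × 1.673 × 10⁻²⁷ × 6.841 × 10⁻²⁰) = 1.513 × 10⁻²³ kg·m/s.
λ = h/p = 6.626 × 10⁻³⁴ / 1.513 × 10⁻²³ = 4.38 × 10⁻¹¹ m = 43.8 pm.

λ = 43.8 pm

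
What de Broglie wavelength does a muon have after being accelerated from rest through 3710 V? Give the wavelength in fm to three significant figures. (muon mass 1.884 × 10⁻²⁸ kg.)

KE = eV = 1.602 × 10⁻¹⁹ × 3710 = 5.943 × 10⁻¹⁶ J.
p = √(2mKE) = √(2 × 1.884 × 10⁻²⁸ × 5.943 × 10⁻¹⁶) = 4.732 × 10⁻²² kg·m/s.
λ = h/p = 6.626 × 10⁻³⁴ / 4.732 × 10⁻²² = 1.40 × 10⁻¹² m = 1400 fm.

λ = 1400 fm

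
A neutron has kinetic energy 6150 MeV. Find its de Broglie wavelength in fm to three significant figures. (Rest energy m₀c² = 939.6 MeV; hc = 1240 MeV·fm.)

Total energy E = KE + m₀c² = 6150 + 939.6 = 7089.6 MeV.
(pc)² = E² − (m₀c²)² = (7089.6)² − (939.6)² = 4.938 × 10⁷ MeV², so pc = 7027 MeV.
λ = hc/(pc) = 1240 MeV·fm / 7027 MeV = 0.176 fm.

λ = 0.176 fm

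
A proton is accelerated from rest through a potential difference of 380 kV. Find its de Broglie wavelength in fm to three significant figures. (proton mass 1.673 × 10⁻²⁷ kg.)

λ = 46.4 fm

KE = eV = 1.602 × 10⁻¹⁹ × 3.800 × 10⁵ = 6.088 × 10⁻¹⁴ J.
p = √(2mKE) = √(2 × 1.673 × 10⁻²⁷ × 6.088 × 10⁻¹⁴) = 1.427 × 10⁻²⁰ kg·m/s.
λ = h/p = 6.626 × 10⁻³⁴ / 1.427 × 10⁻²⁰ = 4.64 × 10⁻¹⁴ m = 46.4 fm.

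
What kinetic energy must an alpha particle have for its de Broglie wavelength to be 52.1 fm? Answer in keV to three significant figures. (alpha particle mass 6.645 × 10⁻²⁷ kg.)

KE = 76.0 keV

p = h/λ = 6.626 × 10⁻³⁴ / 5.210 × 10⁻¹⁴ = 1.272 × 10⁻²⁰ kg·m/s.
KE = p²/(2m) = (1.272 × 10⁻²⁰)² / (2 × 6.645 × 10⁻²⁷) = 1.217 × 10⁻¹⁴ J = 76.0 keV.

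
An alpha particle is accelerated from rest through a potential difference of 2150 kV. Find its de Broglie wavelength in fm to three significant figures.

KE = 2eV = 2 × 1.602 × 10⁻¹⁹ × 2.150 × 10⁶ = 6.889 × 10⁻¹³ J.
p = √(2mKE) = √(2 × 6.645 × 10⁻²⁷ × 6.889 × 10⁻¹³) = 9.568 × 10⁻²⁰ kg·m/s.
λ = h/p = 6.626 × 10⁻³⁴ / 9.568 × 10⁻²⁰ = 6.93 × 10⁻¹⁵ m = 6.93 fm.

λ = 6.93 fm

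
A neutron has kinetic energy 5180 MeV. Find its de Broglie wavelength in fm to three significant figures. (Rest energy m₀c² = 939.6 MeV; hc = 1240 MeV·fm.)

λ = 0.205 fm

Total energy E = KE + m₀c² = 5180 + 939.6 = 6119.6 MeV.
(pc)² = E² − (m₀c²)² = (6119.6)² − (939.6)² = 3.657 × 10⁷ MeV², so pc = 6047 MeV.
λ = hc/(pc) = 1240 MeV·fm / 6047 MeV = 0.205 fm.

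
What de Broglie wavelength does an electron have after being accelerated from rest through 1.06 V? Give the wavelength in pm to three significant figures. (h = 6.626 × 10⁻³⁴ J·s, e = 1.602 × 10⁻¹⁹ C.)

KE = eV = 1.602 × 10⁻¹⁹ × 1.060 = 1.698 × 10⁻¹⁹ J.
p = √(2mKE) = √(2 × 9.109 × 10⁻³¹ × 1.698 × 10⁻¹⁹) = 5.562 × 10⁻²⁵ kg·m/s.
λ = h/p = 6.626 × 10⁻³⁴ / 5.562 × 10⁻²⁵ = 1.19 × 10⁻⁹ m = 1190 pm.

λ = 1190 pm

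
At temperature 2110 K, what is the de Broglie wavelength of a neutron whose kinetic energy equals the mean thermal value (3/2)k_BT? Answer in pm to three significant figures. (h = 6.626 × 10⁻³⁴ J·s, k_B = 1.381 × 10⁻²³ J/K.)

KE = (3/2)k_BT = 1.5 × 1.381 × 10⁻²³ × 2110 = 4.371 × 10⁻²⁰ J.
p = √(2mKE) = √(2 × 1.675 × 10⁻²⁷ × 4.371 × 10⁻²⁰) = 1.210 × 10⁻²³ kg·m/s.
λ = h/p = 5.48 × 10⁻¹¹ m = 54.8 pm.

λ = 54.8 pm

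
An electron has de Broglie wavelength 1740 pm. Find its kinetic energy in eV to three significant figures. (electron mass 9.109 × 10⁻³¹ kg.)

KE = 0.497 eV

p = h/λ = 6.626 × 10⁻³⁴ / 1.740 × 10⁻⁹ = 3.808 × 10⁻²⁵ kg·m/s.
KE = p²/(2m) = (3.808 × 10⁻²⁵)² / (2 × 9.109 × 10⁻³¹) = 7.960 × 10⁻²⁰ J = 0.497 eV.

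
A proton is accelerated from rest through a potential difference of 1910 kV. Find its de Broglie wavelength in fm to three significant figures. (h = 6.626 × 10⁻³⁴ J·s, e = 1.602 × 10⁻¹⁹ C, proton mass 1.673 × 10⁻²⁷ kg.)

λ = 20.7 fm

KE = eV = 1.602 × 10⁻¹⁹ × 1.910 × 10⁶ = 3.060 × 10⁻¹³ J.
p = √(2mKE) = √(2 × 1.673 × 10⁻²⁷ × 3.060 × 10⁻¹³) = 3.200 × 10⁻²⁰ kg·m/s.
λ = h/p = 6.626 × 10⁻³⁴ / 3.200 × 10⁻²⁰ = 2.07 × 10⁻¹⁴ m = 20.7 fm.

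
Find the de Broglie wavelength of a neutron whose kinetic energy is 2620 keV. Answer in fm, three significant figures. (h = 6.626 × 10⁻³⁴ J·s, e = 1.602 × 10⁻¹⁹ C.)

KE = 2620 keV = 4.197 × 10⁻¹³ J.
p = √(2mKE) = √(2 × 1.675 × 10⁻²⁷ × 4.197 × 10⁻¹³) = 3.750 × 10⁻²⁰ kg·m/s.
λ = h/p = 6.626 × 10⁻³⁴ / 3.750 × 10⁻²⁰ = 1.77 × 10⁻¹⁴ m = 17.7 fm.

λ = 17.7 fm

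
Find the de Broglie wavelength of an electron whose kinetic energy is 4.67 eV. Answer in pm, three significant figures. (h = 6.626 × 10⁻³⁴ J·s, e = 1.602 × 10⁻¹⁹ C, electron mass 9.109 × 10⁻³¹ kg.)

λ = 568 pm

KE = 4.67 eV = 7.481 × 10⁻¹⁹ J.
p = √(2mKE) = √(2 × 9.109 × 10⁻³¹ × 7.481 × 10⁻¹⁹) = 1.167 × 10⁻²⁴ kg·m/s.
λ = h/p = 6.626 × 10⁻³⁴ / 1.167 × 10⁻²⁴ = 5.68 × 10⁻¹⁰ m = 568 pm.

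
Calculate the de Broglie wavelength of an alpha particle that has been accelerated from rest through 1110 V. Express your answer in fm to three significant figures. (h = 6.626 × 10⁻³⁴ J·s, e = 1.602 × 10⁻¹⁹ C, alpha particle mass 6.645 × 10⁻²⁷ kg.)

KE = 2eV = 2 × 1.602 × 10⁻¹⁹ × 1110 = 3.556 × 10⁻¹⁶ J.
p = √(2mKE) = √(2 × 6.645 × 10⁻²⁷ × 3.556 × 10⁻¹⁶) = 2.174 × 10⁻²¹ kg·m/s.
λ = h/p = 6.626 × 10⁻³⁴ / 2.174 × 10⁻²¹ = 3.05 × 10⁻¹³ m = 305 fm.

λ = 305 fm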